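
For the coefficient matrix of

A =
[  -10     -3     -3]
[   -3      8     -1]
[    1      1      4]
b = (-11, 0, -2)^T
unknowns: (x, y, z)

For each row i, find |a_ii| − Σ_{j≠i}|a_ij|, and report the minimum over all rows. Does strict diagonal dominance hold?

2

row 1: |-10| − (3+3) = 4
row 2: |8| − (3+1) = 4
row 3: |4| − (1+1) = 2
minimum over rows = 2 → strictly diagonally dominant (convergence guaranteed)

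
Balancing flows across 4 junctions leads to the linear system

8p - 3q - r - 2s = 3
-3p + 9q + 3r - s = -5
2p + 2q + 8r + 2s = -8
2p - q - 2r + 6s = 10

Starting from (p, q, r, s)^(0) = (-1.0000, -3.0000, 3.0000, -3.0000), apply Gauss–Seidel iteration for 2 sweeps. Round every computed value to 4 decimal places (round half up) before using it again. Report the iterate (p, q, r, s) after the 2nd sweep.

Iteration 1:
  p = (3 - (-3)·-3.0000 - (-1)·3.0000 - (-2)·-3.0000) / (8) = -1.1250
  q = (-5 - (-3)·-1.1250 - (3)·3.0000 - (-1)·-3.0000) / (9) = -2.2639
  r = (-8 - (2)·-1.1250 - (2)·-2.2639 - (2)·-3.0000) / (8) = 0.5972
  s = (10 - (2)·-1.1250 - (-1)·-2.2639 - (-2)·0.5972) / (6) = 1.8634
Iteration 2:
  p = (3 - (-3)·-2.2639 - (-1)·0.5972 - (-2)·1.8634) / (8) = 0.0665
  q = (-5 - (-3)·0.0665 - (3)·0.5972 - (-1)·1.8634) / (9) = -0.5254
  r = (-8 - (2)·0.0665 - (2)·-0.5254 - (2)·1.8634) / (8) = -1.3511
  s = (10 - (2)·0.0665 - (-1)·-0.5254 - (-2)·-1.3511) / (6) = 1.1066

(0.0665, -0.5254, -1.3511, 1.1066)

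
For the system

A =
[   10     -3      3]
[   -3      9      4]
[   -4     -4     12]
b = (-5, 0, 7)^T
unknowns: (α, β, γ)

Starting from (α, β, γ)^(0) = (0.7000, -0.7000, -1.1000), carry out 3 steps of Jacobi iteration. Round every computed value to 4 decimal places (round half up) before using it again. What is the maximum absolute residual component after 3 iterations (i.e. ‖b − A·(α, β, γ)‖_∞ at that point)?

Iteration 1:
  α = (-5 - (-3)·-0.7000 - (3)·-1.1000) / (10) = -0.3800
  β = (0 - (-3)·0.7000 - (4)·-1.1000) / (9) = 0.7222
  γ = (7 - (-4)·0.7000 - (-4)·-0.7000) / (12) = 0.5833
Iteration 2:
  α = (-5 - (-3)·0.7222 - (3)·0.5833) / (10) = -0.4583
  β = (0 - (-3)·-0.3800 - (4)·0.5833) / (9) = -0.3859
  γ = (7 - (-4)·-0.3800 - (-4)·0.7222) / (12) = 0.6974
Iteration 3:
  α = (-5 - (-3)·-0.3859 - (3)·0.6974) / (10) = -0.8250
  β = (0 - (-3)·-0.4583 - (4)·0.6974) / (9) = -0.4627
  γ = (7 - (-4)·-0.4583 - (-4)·-0.3859) / (12) = 0.3019
Residual b − A·x = (0.9562, 0.4817, -1.7736); ∞-norm = 1.7736

1.7736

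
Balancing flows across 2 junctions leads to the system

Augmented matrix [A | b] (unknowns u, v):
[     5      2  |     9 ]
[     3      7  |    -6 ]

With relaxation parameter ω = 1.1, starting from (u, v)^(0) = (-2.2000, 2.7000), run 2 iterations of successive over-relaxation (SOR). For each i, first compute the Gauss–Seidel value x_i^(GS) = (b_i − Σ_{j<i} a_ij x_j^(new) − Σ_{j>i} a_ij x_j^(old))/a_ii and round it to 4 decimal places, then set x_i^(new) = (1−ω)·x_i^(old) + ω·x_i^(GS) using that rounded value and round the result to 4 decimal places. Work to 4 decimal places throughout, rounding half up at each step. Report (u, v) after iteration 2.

Iteration 1:
  u: GS value = (9 - (2)·2.7000) / (5) = 0.7200;  u ← (1−ω)·-2.2000 + ω·0.7200 = 1.0120
  v: GS value = (-6 - (3)·1.0120) / (7) = -1.2909;  v ← (1−ω)·2.7000 + ω·-1.2909 = -1.6900
Iteration 2:
  u: GS value = (9 - (2)·-1.6900) / (5) = 2.4760;  u ← (1−ω)·1.0120 + ω·2.4760 = 2.6224
  v: GS value = (-6 - (3)·2.6224) / (7) = -1.9810;  v ← (1−ω)·-1.6900 + ω·-1.9810 = -2.0101

(2.6224, -2.0101)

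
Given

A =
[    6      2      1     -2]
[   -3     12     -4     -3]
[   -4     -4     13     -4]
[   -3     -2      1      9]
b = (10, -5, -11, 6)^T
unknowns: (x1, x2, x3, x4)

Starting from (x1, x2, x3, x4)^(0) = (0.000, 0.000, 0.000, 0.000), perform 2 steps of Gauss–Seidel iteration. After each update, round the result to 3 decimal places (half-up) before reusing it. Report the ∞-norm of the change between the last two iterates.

Iteration 1:
  x1 = (10 - (2)·0.000 - (1)·0.000 - (-2)·0.000) / (6) = 1.667
  x2 = (-5 - (-3)·1.667 - (-4)·0.000 - (-3)·0.000) / (12) = 0.000
  x3 = (-11 - (-4)·1.667 - (-4)·0.000 - (-4)·0.000) / (13) = -0.333
  x4 = (6 - (-3)·1.667 - (-2)·0.000 - (1)·-0.333) / (9) = 1.259
Iteration 2:
  x1 = (10 - (2)·0.000 - (1)·-0.333 - (-2)·1.259) / (6) = 2.142
  x2 = (-5 - (-3)·2.142 - (-4)·-0.333 - (-3)·1.259) / (12) = 0.323
  x3 = (-11 - (-4)·2.142 - (-4)·0.323 - (-4)·1.259) / (13) = 0.300
  x4 = (6 - (-3)·2.142 - (-2)·0.323 - (1)·0.300) / (9) = 1.419
Change: (0.475, 0.323, 0.633, 0.160) → max |·| = 0.633

0.633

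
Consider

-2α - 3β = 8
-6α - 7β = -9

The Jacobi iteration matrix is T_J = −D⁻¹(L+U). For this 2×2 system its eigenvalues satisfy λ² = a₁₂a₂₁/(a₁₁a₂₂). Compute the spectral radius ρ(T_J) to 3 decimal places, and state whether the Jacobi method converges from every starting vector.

1.134

a₁₂a₂₁/(a₁₁a₂₂) = (-3)·(-6) / ((-2)·(-7)) = 1.285714
ρ = √|1.285714| = √1.285714 = 1.134
ρ > 1, so Jacobi diverges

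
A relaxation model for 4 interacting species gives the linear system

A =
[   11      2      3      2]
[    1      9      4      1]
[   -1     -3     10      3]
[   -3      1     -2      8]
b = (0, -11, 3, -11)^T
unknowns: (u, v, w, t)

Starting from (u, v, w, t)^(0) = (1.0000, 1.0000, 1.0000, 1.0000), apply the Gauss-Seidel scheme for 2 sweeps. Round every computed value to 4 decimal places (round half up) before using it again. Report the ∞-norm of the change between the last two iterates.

Iteration 1:
  u = (0 - (2)·1.0000 - (3)·1.0000 - (2)·1.0000) / (11) = -0.6364
  v = (-11 - (1)·-0.6364 - (4)·1.0000 - (1)·1.0000) / (9) = -1.7071
  w = (3 - (-1)·-0.6364 - (-3)·-1.7071 - (3)·1.0000) / (10) = -0.5758
  t = (-11 - (-3)·-0.6364 - (1)·-1.7071 - (-2)·-0.5758) / (8) = -1.5442
Iteration 2:
  u = (0 - (2)·-1.7071 - (3)·-0.5758 - (2)·-1.5442) / (11) = 0.7482
  v = (-11 - (1)·0.7482 - (4)·-0.5758 - (1)·-1.5442) / (9) = -0.8779
  w = (3 - (-1)·0.7482 - (-3)·-0.8779 - (3)·-1.5442) / (10) = 0.5747
  t = (-11 - (-3)·0.7482 - (1)·-0.8779 - (-2)·0.5747) / (8) = -0.8410
Change: (1.3846, 0.8292, 1.1505, 0.7032) → max |·| = 1.3846

1.3846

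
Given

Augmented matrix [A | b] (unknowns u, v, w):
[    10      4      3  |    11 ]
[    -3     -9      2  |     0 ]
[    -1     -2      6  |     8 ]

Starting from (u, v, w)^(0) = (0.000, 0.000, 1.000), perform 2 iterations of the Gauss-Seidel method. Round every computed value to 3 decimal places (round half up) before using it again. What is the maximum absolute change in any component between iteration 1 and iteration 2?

0.139

Iteration 1:
  u = (11 - (4)·0.000 - (3)·1.000) / (10) = 0.800
  v = (0 - (-3)·0.800 - (2)·1.000) / (-9) = -0.044
  w = (8 - (-1)·0.800 - (-2)·-0.044) / (6) = 1.452
Iteration 2:
  u = (11 - (4)·-0.044 - (3)·1.452) / (10) = 0.682
  v = (0 - (-3)·0.682 - (2)·1.452) / (-9) = 0.095
  w = (8 - (-1)·0.682 - (-2)·0.095) / (6) = 1.479
Change: (-0.118, 0.139, 0.027) → max |·| = 0.139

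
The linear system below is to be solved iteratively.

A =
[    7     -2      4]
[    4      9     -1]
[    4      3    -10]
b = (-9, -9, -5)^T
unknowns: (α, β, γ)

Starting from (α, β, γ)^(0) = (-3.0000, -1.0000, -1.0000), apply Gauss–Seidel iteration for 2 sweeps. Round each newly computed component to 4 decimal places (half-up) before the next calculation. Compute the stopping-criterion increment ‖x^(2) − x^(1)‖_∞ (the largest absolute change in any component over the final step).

0.4191

Iteration 1:
  α = (-9 - (-2)·-1.0000 - (4)·-1.0000) / (7) = -1.0000
  β = (-9 - (4)·-1.0000 - (-1)·-1.0000) / (9) = -0.6667
  γ = (-5 - (4)·-1.0000 - (3)·-0.6667) / (-10) = -0.1000
Iteration 2:
  α = (-9 - (-2)·-0.6667 - (4)·-0.1000) / (7) = -1.4191
  β = (-9 - (4)·-1.4191 - (-1)·-0.1000) / (9) = -0.3804
  γ = (-5 - (4)·-1.4191 - (3)·-0.3804) / (-10) = -0.1818
Change: (-0.4191, 0.2863, -0.0818) → max |·| = 0.4191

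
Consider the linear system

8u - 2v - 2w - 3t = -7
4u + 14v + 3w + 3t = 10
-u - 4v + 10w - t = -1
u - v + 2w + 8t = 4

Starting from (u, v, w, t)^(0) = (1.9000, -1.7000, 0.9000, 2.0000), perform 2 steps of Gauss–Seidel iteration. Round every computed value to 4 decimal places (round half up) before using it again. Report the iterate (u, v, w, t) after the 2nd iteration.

(-0.5950, 0.7407, 0.1896, 0.6196)

Iteration 1:
  u = (-7 - (-2)·-1.7000 - (-2)·0.9000 - (-3)·2.0000) / (8) = -0.3250
  v = (10 - (4)·-0.3250 - (3)·0.9000 - (3)·2.0000) / (14) = 0.1857
  w = (-1 - (-1)·-0.3250 - (-4)·0.1857 - (-1)·2.0000) / (10) = 0.1418
  t = (4 - (1)·-0.3250 - (-1)·0.1857 - (2)·0.1418) / (8) = 0.5284
Iteration 2:
  u = (-7 - (-2)·0.1857 - (-2)·0.1418 - (-3)·0.5284) / (8) = -0.5950
  v = (10 - (4)·-0.5950 - (3)·0.1418 - (3)·0.5284) / (14) = 0.7407
  w = (-1 - (-1)·-0.5950 - (-4)·0.7407 - (-1)·0.5284) / (10) = 0.1896
  t = (4 - (1)·-0.5950 - (-1)·0.7407 - (2)·0.1896) / (8) = 0.6196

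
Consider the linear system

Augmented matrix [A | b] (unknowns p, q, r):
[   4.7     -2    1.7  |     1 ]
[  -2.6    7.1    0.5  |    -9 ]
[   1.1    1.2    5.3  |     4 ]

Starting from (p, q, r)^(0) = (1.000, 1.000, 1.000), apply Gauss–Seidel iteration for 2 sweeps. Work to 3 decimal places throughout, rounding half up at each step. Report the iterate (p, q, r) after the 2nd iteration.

Iteration 1:
  p = (1 - (-2)·1.000 - (1.7)·1.000) / (4.7) = 0.277
  q = (-9 - (-2.6)·0.277 - (0.5)·1.000) / (7.1) = -1.237
  r = (4 - (1.1)·0.277 - (1.2)·-1.237) / (5.3) = 0.977
Iteration 2:
  p = (1 - (-2)·-1.237 - (1.7)·0.977) / (4.7) = -0.667
  q = (-9 - (-2.6)·-0.667 - (0.5)·0.977) / (7.1) = -1.581
  r = (4 - (1.1)·-0.667 - (1.2)·-1.581) / (5.3) = 1.251

(-0.667, -1.581, 1.251)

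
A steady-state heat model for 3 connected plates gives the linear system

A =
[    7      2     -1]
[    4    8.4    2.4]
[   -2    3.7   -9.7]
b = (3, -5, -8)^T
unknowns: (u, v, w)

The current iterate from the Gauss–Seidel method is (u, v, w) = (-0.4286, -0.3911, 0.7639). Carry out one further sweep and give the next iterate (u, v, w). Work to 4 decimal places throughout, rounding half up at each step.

One sweep:
  u = (3 - (2)·-0.3911 - (-1)·0.7639) / (7) = 0.6494
  v = (-5 - (4)·0.6494 - (2.4)·0.7639) / (8.4) = -1.1227
  w = (-8 - (-2)·0.6494 - (3.7)·-1.1227) / (-9.7) = 0.2626

(0.6494, -1.1227, 0.2626)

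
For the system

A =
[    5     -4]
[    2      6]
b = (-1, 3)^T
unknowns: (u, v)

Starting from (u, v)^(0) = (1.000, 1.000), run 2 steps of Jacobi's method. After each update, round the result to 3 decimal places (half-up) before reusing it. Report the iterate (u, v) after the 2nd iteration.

(-0.066, 0.300)

Iteration 1:
  u = (-1 - (-4)·1.000) / (5) = 0.600
  v = (3 - (2)·1.000) / (6) = 0.167
Iteration 2:
  u = (-1 - (-4)·0.167) / (5) = -0.066
  v = (3 - (2)·0.600) / (6) = 0.300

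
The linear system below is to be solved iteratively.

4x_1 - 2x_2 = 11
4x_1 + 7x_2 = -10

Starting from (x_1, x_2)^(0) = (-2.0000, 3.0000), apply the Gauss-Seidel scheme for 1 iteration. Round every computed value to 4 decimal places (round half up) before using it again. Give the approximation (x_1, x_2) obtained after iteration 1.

(4.2500, -3.8571)

Iteration 1:
  x_1 = (11 - (-2)·3.0000) / (4) = 4.2500
  x_2 = (-10 - (4)·4.2500) / (7) = -3.8571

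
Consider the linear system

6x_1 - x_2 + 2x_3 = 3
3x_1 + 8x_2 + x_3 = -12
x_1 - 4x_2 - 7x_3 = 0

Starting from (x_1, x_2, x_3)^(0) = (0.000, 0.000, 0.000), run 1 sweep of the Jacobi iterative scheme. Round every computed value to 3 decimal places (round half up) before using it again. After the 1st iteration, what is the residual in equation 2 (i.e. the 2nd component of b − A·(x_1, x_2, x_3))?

-1.500

Iteration 1:
  x_1 = (3 - (-1)·0.000 - (2)·0.000) / (6) = 0.500
  x_2 = (-12 - (3)·0.000 - (1)·0.000) / (8) = -1.500
  x_3 = (0 - (1)·0.000 - (-4)·0.000) / (-7) = 0.000
Residual b − A·x = (-1.500, -1.500, -6.500)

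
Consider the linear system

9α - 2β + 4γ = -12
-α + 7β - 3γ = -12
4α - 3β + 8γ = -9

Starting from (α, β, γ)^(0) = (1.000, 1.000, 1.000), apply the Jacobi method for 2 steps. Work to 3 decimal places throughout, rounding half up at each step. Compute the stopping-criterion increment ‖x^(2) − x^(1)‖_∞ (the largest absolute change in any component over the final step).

Iteration 1:
  α = (-12 - (-2)·1.000 - (4)·1.000) / (9) = -1.556
  β = (-12 - (-1)·1.000 - (-3)·1.000) / (7) = -1.143
  γ = (-9 - (4)·1.000 - (-3)·1.000) / (8) = -1.250
Iteration 2:
  α = (-12 - (-2)·-1.143 - (4)·-1.250) / (9) = -1.032
  β = (-12 - (-1)·-1.556 - (-3)·-1.250) / (7) = -2.472
  γ = (-9 - (4)·-1.556 - (-3)·-1.143) / (8) = -0.776
Change: (0.524, -1.329, 0.474) → max |·| = 1.329

1.329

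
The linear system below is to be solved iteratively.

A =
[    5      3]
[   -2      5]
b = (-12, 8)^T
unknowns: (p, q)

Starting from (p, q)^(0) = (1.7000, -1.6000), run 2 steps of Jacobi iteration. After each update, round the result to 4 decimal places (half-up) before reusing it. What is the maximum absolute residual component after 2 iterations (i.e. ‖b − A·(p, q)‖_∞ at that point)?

Iteration 1:
  p = (-12 - (3)·-1.6000) / (5) = -1.4400
  q = (8 - (-2)·1.7000) / (5) = 2.2800
Iteration 2:
  p = (-12 - (3)·2.2800) / (5) = -3.7680
  q = (8 - (-2)·-1.4400) / (5) = 1.0240
Residual b − A·x = (3.7680, -4.6560); ∞-norm = 4.6560

4.6560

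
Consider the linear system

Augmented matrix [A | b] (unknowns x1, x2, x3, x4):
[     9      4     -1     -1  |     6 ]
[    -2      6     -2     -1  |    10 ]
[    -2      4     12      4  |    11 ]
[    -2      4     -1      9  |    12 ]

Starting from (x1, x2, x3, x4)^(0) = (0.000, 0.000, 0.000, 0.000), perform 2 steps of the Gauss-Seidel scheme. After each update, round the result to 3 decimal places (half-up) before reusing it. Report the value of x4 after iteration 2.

Iteration 1:
  x1 = (6 - (4)·0.000 - (-1)·0.000 - (-1)·0.000) / (9) = 0.667
  x2 = (10 - (-2)·0.667 - (-2)·0.000 - (-1)·0.000) / (6) = 1.889
  x3 = (11 - (-2)·0.667 - (4)·1.889 - (4)·0.000) / (12) = 0.398
  x4 = (12 - (-2)·0.667 - (4)·1.889 - (-1)·0.398) / (9) = 0.686
Iteration 2:
  x1 = (6 - (4)·1.889 - (-1)·0.398 - (-1)·0.686) / (9) = -0.052
  x2 = (10 - (-2)·-0.052 - (-2)·0.398 - (-1)·0.686) / (6) = 1.896
  x3 = (11 - (-2)·-0.052 - (4)·1.896 - (4)·0.686) / (12) = 0.047
  x4 = (12 - (-2)·-0.052 - (4)·1.896 - (-1)·0.047) / (9) = 0.484

0.484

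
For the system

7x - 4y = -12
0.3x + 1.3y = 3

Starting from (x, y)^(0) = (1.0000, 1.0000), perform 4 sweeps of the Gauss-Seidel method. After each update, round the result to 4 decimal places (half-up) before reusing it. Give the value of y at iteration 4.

2.3879

Iteration 1:
  x = (-12 - (-4)·1.0000) / (7) = -1.1429
  y = (3 - (0.3)·-1.1429) / (1.3) = 2.5714
Iteration 2:
  x = (-12 - (-4)·2.5714) / (7) = -0.2449
  y = (3 - (0.3)·-0.2449) / (1.3) = 2.3642
Iteration 3:
  x = (-12 - (-4)·2.3642) / (7) = -0.3633
  y = (3 - (0.3)·-0.3633) / (1.3) = 2.3915
Iteration 4:
  x = (-12 - (-4)·2.3915) / (7) = -0.3477
  y = (3 - (0.3)·-0.3477) / (1.3) = 2.3879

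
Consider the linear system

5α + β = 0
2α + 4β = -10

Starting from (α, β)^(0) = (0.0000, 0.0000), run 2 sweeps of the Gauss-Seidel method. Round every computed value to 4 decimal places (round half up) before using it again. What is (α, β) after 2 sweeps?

Iteration 1:
  α = (0 - (1)·0.0000) / (5) = 0.0000
  β = (-10 - (2)·0.0000) / (4) = -2.5000
Iteration 2:
  α = (0 - (1)·-2.5000) / (5) = 0.5000
  β = (-10 - (2)·0.5000) / (4) = -2.7500

(0.5000, -2.7500)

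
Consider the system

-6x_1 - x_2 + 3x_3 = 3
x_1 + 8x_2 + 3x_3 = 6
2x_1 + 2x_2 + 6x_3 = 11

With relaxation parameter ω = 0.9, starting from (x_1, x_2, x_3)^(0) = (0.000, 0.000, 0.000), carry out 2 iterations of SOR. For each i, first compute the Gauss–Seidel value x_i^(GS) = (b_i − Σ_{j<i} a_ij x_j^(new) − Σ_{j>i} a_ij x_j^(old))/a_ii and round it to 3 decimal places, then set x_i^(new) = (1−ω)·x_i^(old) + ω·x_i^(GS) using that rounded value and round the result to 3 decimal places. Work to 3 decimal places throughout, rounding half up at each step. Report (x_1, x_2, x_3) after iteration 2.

Iteration 1:
  x_1: GS value = (3 - (-1)·0.000 - (3)·0.000) / (-6) = -0.500;  x_1 ← (1−ω)·0.000 + ω·-0.500 = -0.450
  x_2: GS value = (6 - (1)·-0.450 - (3)·0.000) / (8) = 0.806;  x_2 ← (1−ω)·0.000 + ω·0.806 = 0.725
  x_3: GS value = (11 - (2)·-0.450 - (2)·0.725) / (6) = 1.742;  x_3 ← (1−ω)·0.000 + ω·1.742 = 1.568
Iteration 2:
  x_1: GS value = (3 - (-1)·0.725 - (3)·1.568) / (-6) = 0.163;  x_1 ← (1−ω)·-0.450 + ω·0.163 = 0.102
  x_2: GS value = (6 - (1)·0.102 - (3)·1.568) / (8) = 0.149;  x_2 ← (1−ω)·0.725 + ω·0.149 = 0.207
  x_3: GS value = (11 - (2)·0.102 - (2)·0.207) / (6) = 1.730;  x_3 ← (1−ω)·1.568 + ω·1.730 = 1.714

(0.102, 0.207, 1.714)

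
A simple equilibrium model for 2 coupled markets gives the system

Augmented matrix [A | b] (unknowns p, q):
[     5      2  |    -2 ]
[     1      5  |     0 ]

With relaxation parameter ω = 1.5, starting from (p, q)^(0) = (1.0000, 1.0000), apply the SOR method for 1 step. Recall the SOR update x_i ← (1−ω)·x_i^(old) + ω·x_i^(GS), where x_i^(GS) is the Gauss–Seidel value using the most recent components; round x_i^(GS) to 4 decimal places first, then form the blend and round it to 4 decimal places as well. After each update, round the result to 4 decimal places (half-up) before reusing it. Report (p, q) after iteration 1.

(-1.7000, 0.0100)

Iteration 1:
  p: GS value = (-2 - (2)·1.0000) / (5) = -0.8000;  p ← (1−ω)·1.0000 + ω·-0.8000 = -1.7000
  q: GS value = (0 - (1)·-1.7000) / (5) = 0.3400;  q ← (1−ω)·1.0000 + ω·0.3400 = 0.0100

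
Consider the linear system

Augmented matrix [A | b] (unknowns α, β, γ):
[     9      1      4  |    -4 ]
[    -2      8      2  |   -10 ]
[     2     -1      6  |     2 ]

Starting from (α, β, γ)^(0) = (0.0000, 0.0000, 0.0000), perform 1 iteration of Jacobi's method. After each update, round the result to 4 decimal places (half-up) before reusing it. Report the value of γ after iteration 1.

Iteration 1:
  α = (-4 - (1)·0.0000 - (4)·0.0000) / (9) = -0.4444
  β = (-10 - (-2)·0.0000 - (2)·0.0000) / (8) = -1.2500
  γ = (2 - (2)·0.0000 - (-1)·0.0000) / (6) = 0.3333

0.3333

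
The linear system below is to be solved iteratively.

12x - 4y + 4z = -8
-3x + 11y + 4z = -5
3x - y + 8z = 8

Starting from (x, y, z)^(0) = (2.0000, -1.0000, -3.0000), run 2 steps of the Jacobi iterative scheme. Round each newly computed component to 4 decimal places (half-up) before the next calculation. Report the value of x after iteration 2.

-0.3144

Iteration 1:
  x = (-8 - (-4)·-1.0000 - (4)·-3.0000) / (12) = 0.0000
  y = (-5 - (-3)·2.0000 - (4)·-3.0000) / (11) = 1.1818
  z = (8 - (3)·2.0000 - (-1)·-1.0000) / (8) = 0.1250
Iteration 2:
  x = (-8 - (-4)·1.1818 - (4)·0.1250) / (12) = -0.3144
  y = (-5 - (-3)·0.0000 - (4)·0.1250) / (11) = -0.5000
  z = (8 - (3)·0.0000 - (-1)·1.1818) / (8) = 1.1477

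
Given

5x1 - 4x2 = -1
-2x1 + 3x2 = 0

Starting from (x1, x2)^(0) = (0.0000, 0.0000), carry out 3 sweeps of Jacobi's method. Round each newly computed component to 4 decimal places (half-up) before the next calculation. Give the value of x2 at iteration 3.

-0.1333

Iteration 1:
  x1 = (-1 - (-4)·0.0000) / (5) = -0.2000
  x2 = (0 - (-2)·0.0000) / (3) = 0.0000
Iteration 2:
  x1 = (-1 - (-4)·0.0000) / (5) = -0.2000
  x2 = (0 - (-2)·-0.2000) / (3) = -0.1333
Iteration 3:
  x1 = (-1 - (-4)·-0.1333) / (5) = -0.3066
  x2 = (0 - (-2)·-0.2000) / (3) = -0.1333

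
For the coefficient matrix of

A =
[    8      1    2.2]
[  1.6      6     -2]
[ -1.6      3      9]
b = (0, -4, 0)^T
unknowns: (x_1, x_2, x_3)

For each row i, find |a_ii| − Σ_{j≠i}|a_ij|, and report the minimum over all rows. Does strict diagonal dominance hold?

2.4

row 1: |8| − (1+2.2) = 4.8
row 2: |6| − (1.6+2) = 2.4
row 3: |9| − (1.6+3) = 4.4
minimum over rows = 2.4 → strictly diagonally dominant (convergence guaranteed)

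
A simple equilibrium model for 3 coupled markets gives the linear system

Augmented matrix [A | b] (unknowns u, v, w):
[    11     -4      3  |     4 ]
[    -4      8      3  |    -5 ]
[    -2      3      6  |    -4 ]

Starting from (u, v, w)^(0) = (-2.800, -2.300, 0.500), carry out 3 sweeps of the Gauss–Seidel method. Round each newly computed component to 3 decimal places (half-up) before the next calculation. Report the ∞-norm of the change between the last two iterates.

Iteration 1:
  u = (4 - (-4)·-2.300 - (3)·0.500) / (11) = -0.609
  v = (-5 - (-4)·-0.609 - (3)·0.500) / (8) = -1.117
  w = (-4 - (-2)·-0.609 - (3)·-1.117) / (6) = -0.311
Iteration 2:
  u = (4 - (-4)·-1.117 - (3)·-0.311) / (11) = 0.042
  v = (-5 - (-4)·0.042 - (3)·-0.311) / (8) = -0.487
  w = (-4 - (-2)·0.042 - (3)·-0.487) / (6) = -0.409
Iteration 3:
  u = (4 - (-4)·-0.487 - (3)·-0.409) / (11) = 0.298
  v = (-5 - (-4)·0.298 - (3)·-0.409) / (8) = -0.323
  w = (-4 - (-2)·0.298 - (3)·-0.323) / (6) = -0.406
Change: (0.256, 0.164, 0.003) → max |·| = 0.256

0.256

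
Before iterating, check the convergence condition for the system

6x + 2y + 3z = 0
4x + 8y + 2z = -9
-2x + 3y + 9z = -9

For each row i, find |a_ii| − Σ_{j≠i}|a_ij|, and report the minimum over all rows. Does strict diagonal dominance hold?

1

row 1: |6| − (2+3) = 1
row 2: |8| − (4+2) = 2
row 3: |9| − (2+3) = 4
minimum over rows = 1 → strictly diagonally dominant (convergence guaranteed)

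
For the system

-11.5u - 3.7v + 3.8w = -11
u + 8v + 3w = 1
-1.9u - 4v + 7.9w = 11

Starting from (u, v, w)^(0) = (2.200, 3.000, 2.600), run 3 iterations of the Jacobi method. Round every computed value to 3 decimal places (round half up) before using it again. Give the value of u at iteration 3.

1.705

Iteration 1:
  u = (-11 - (-3.7)·3.000 - (3.8)·2.600) / (-11.5) = 0.850
  v = (1 - (1)·2.200 - (3)·2.600) / (8) = -1.125
  w = (11 - (-1.9)·2.200 - (-4)·3.000) / (7.9) = 3.441
Iteration 2:
  u = (-11 - (-3.7)·-1.125 - (3.8)·3.441) / (-11.5) = 2.456
  v = (1 - (1)·0.850 - (3)·3.441) / (8) = -1.272
  w = (11 - (-1.9)·0.850 - (-4)·-1.125) / (7.9) = 1.027
Iteration 3:
  u = (-11 - (-3.7)·-1.272 - (3.8)·1.027) / (-11.5) = 1.705
  v = (1 - (1)·2.456 - (3)·1.027) / (8) = -0.567
  w = (11 - (-1.9)·2.456 - (-4)·-1.272) / (7.9) = 1.339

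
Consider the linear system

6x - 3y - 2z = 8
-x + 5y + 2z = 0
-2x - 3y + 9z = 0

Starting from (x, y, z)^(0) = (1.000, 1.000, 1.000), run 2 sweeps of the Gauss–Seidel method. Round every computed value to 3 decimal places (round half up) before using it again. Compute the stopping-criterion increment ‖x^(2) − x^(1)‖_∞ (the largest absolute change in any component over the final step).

Iteration 1:
  x = (8 - (-3)·1.000 - (-2)·1.000) / (6) = 2.167
  y = (0 - (-1)·2.167 - (2)·1.000) / (5) = 0.033
  z = (0 - (-2)·2.167 - (-3)·0.033) / (9) = 0.493
Iteration 2:
  x = (8 - (-3)·0.033 - (-2)·0.493) / (6) = 1.514
  y = (0 - (-1)·1.514 - (2)·0.493) / (5) = 0.106
  z = (0 - (-2)·1.514 - (-3)·0.106) / (9) = 0.372
Change: (-0.653, 0.073, -0.121) → max |·| = 0.653

0.653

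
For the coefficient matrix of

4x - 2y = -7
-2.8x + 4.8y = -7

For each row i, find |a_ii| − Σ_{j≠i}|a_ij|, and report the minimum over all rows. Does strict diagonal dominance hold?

row 1: |4| − (2) = 2
row 2: |4.8| − (2.8) = 2
minimum over rows = 2 → strictly diagonally dominant (convergence guaranteed)

2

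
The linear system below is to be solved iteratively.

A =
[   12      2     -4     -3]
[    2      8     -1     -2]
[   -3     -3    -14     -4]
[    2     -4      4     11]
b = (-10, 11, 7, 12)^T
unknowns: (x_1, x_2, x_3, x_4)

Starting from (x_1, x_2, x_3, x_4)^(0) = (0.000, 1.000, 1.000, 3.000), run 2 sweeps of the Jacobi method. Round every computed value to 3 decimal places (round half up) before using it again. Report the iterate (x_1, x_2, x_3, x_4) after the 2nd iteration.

Iteration 1:
  x_1 = (-10 - (2)·1.000 - (-4)·1.000 - (-3)·3.000) / (12) = 0.083
  x_2 = (11 - (2)·0.000 - (-1)·1.000 - (-2)·3.000) / (8) = 2.250
  x_3 = (7 - (-3)·0.000 - (-3)·1.000 - (-4)·3.000) / (-14) = -1.571
  x_4 = (12 - (2)·0.000 - (-4)·1.000 - (4)·1.000) / (11) = 1.091
Iteration 2:
  x_1 = (-10 - (2)·2.250 - (-4)·-1.571 - (-3)·1.091) / (12) = -1.459
  x_2 = (11 - (2)·0.083 - (-1)·-1.571 - (-2)·1.091) / (8) = 1.431
  x_3 = (7 - (-3)·0.083 - (-3)·2.250 - (-4)·1.091) / (-14) = -1.312
  x_4 = (12 - (2)·0.083 - (-4)·2.250 - (4)·-1.571) / (11) = 2.465

(-1.459, 1.431, -1.312, 2.465)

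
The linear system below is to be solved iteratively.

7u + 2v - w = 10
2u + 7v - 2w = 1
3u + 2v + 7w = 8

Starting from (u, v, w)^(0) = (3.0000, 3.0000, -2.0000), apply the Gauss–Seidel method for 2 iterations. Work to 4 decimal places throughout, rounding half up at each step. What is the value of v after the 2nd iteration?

Iteration 1:
  u = (10 - (2)·3.0000 - (-1)·-2.0000) / (7) = 0.2857
  v = (1 - (2)·0.2857 - (-2)·-2.0000) / (7) = -0.5102
  w = (8 - (3)·0.2857 - (2)·-0.5102) / (7) = 1.1662
Iteration 2:
  u = (10 - (2)·-0.5102 - (-1)·1.1662) / (7) = 1.7409
  v = (1 - (2)·1.7409 - (-2)·1.1662) / (7) = -0.0213
  w = (8 - (3)·1.7409 - (2)·-0.0213) / (7) = 0.4028

-0.0213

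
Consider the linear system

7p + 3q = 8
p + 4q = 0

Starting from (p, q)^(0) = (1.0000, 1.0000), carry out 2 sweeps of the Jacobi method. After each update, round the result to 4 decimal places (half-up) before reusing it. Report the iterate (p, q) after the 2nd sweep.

Iteration 1:
  p = (8 - (3)·1.0000) / (7) = 0.7143
  q = (0 - (1)·1.0000) / (4) = -0.2500
Iteration 2:
  p = (8 - (3)·-0.2500) / (7) = 1.2500
  q = (0 - (1)·0.7143) / (4) = -0.1786

(1.2500, -0.1786)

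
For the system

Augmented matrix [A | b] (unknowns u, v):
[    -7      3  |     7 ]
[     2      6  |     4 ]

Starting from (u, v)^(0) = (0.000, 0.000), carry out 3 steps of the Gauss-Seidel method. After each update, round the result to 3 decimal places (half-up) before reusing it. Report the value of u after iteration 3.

-0.633

Iteration 1:
  u = (7 - (3)·0.000) / (-7) = -1.000
  v = (4 - (2)·-1.000) / (6) = 1.000
Iteration 2:
  u = (7 - (3)·1.000) / (-7) = -0.571
  v = (4 - (2)·-0.571) / (6) = 0.857
Iteration 3:
  u = (7 - (3)·0.857) / (-7) = -0.633
  v = (4 - (2)·-0.633) / (6) = 0.878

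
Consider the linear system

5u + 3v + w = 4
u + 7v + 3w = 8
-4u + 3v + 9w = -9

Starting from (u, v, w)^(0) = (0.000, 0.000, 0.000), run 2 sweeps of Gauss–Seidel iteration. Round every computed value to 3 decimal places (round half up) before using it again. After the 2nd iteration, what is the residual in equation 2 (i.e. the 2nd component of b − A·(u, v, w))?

Iteration 1:
  u = (4 - (3)·0.000 - (1)·0.000) / (5) = 0.800
  v = (8 - (1)·0.800 - (3)·0.000) / (7) = 1.029
  w = (-9 - (-4)·0.800 - (3)·1.029) / (9) = -0.987
Iteration 2:
  u = (4 - (3)·1.029 - (1)·-0.987) / (5) = 0.380
  v = (8 - (1)·0.380 - (3)·-0.987) / (7) = 1.512
  w = (-9 - (-4)·0.380 - (3)·1.512) / (9) = -1.335
Residual b − A·x = (-1.101, 1.041, -0.001)

1.041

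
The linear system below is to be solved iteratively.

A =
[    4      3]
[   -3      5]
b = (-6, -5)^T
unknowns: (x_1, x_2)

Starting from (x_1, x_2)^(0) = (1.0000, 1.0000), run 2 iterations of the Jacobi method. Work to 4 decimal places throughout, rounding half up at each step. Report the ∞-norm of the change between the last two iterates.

Iteration 1:
  x_1 = (-6 - (3)·1.0000) / (4) = -2.2500
  x_2 = (-5 - (-3)·1.0000) / (5) = -0.4000
Iteration 2:
  x_1 = (-6 - (3)·-0.4000) / (4) = -1.2000
  x_2 = (-5 - (-3)·-2.2500) / (5) = -2.3500
Change: (1.0500, -1.9500) → max |·| = 1.9500

1.9500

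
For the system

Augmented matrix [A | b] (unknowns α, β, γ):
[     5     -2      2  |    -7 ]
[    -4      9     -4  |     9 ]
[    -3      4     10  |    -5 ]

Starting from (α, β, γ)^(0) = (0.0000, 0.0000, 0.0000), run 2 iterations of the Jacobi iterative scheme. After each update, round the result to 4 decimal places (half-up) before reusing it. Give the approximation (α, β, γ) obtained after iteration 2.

Iteration 1:
  α = (-7 - (-2)·0.0000 - (2)·0.0000) / (5) = -1.4000
  β = (9 - (-4)·0.0000 - (-4)·0.0000) / (9) = 1.0000
  γ = (-5 - (-3)·0.0000 - (4)·0.0000) / (10) = -0.5000
Iteration 2:
  α = (-7 - (-2)·1.0000 - (2)·-0.5000) / (5) = -0.8000
  β = (9 - (-4)·-1.4000 - (-4)·-0.5000) / (9) = 0.1556
  γ = (-5 - (-3)·-1.4000 - (4)·1.0000) / (10) = -1.3200

(-0.8000, 0.1556, -1.3200)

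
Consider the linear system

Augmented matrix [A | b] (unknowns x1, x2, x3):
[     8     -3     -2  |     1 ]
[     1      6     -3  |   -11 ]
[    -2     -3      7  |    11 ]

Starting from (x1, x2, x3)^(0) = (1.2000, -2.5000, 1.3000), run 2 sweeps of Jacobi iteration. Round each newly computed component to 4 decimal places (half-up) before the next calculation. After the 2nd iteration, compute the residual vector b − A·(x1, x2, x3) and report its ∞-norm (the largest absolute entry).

Iteration 1:
  x1 = (1 - (-3)·-2.5000 - (-2)·1.3000) / (8) = -0.4875
  x2 = (-11 - (1)·1.2000 - (-3)·1.3000) / (6) = -1.3833
  x3 = (11 - (-2)·1.2000 - (-3)·-2.5000) / (7) = 0.8429
Iteration 2:
  x1 = (1 - (-3)·-1.3833 - (-2)·0.8429) / (8) = -0.1830
  x2 = (-11 - (1)·-0.4875 - (-3)·0.8429) / (6) = -1.3306
  x3 = (11 - (-2)·-0.4875 - (-3)·-1.3833) / (7) = 0.8393
Residual b − A·x = (0.1508, -0.3155, 0.7671); ∞-norm = 0.7671

0.7671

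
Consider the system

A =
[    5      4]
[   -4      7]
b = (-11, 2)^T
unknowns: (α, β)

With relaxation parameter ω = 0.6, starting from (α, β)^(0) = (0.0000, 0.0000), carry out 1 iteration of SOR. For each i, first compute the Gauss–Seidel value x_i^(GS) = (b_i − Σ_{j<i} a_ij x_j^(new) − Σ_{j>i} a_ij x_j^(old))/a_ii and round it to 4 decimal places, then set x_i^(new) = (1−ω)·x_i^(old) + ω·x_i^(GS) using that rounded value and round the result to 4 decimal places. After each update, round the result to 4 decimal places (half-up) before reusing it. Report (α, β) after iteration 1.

Iteration 1:
  α: GS value = (-11 - (4)·0.0000) / (5) = -2.2000;  α ← (1−ω)·0.0000 + ω·-2.2000 = -1.3200
  β: GS value = (2 - (-4)·-1.3200) / (7) = -0.4686;  β ← (1−ω)·0.0000 + ω·-0.4686 = -0.2812

(-1.3200, -0.2812)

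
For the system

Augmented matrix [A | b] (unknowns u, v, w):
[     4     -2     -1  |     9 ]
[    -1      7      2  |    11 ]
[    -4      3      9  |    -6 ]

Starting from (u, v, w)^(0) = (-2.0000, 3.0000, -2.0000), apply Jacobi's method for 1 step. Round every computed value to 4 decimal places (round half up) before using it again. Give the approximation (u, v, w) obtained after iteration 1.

Iteration 1:
  u = (9 - (-2)·3.0000 - (-1)·-2.0000) / (4) = 3.2500
  v = (11 - (-1)·-2.0000 - (2)·-2.0000) / (7) = 1.8571
  w = (-6 - (-4)·-2.0000 - (3)·3.0000) / (9) = -2.5556

(3.2500, 1.8571, -2.5556)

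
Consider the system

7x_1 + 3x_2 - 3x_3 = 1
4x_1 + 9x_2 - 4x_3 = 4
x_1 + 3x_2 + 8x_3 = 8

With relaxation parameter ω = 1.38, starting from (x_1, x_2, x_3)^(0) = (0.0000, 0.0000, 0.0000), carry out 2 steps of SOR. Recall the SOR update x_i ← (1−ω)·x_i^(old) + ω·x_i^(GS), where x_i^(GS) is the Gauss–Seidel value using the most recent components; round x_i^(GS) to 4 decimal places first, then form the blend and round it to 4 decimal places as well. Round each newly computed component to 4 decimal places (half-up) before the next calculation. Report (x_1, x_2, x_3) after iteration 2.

Iteration 1:
  x_1: GS value = (1 - (3)·0.0000 - (-3)·0.0000) / (7) = 0.1429;  x_1 ← (1−ω)·0.0000 + ω·0.1429 = 0.1972
  x_2: GS value = (4 - (4)·0.1972 - (-4)·0.0000) / (9) = 0.3568;  x_2 ← (1−ω)·0.0000 + ω·0.3568 = 0.4924
  x_3: GS value = (8 - (1)·0.1972 - (3)·0.4924) / (8) = 0.7907;  x_3 ← (1−ω)·0.0000 + ω·0.7907 = 1.0912
Iteration 2:
  x_1: GS value = (1 - (3)·0.4924 - (-3)·1.0912) / (7) = 0.3995;  x_1 ← (1−ω)·0.1972 + ω·0.3995 = 0.4764
  x_2: GS value = (4 - (4)·0.4764 - (-4)·1.0912) / (9) = 0.7177;  x_2 ← (1−ω)·0.4924 + ω·0.7177 = 0.8033
  x_3: GS value = (8 - (1)·0.4764 - (3)·0.8033) / (8) = 0.6392;  x_3 ← (1−ω)·1.0912 + ω·0.6392 = 0.4674

(0.4764, 0.8033, 0.4674)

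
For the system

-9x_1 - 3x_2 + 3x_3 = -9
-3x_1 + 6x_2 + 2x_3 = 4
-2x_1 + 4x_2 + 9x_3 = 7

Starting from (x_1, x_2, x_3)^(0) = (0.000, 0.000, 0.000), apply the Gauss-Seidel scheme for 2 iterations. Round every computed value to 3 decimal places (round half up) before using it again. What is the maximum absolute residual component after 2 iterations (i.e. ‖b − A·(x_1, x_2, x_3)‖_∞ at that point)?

Iteration 1:
  x_1 = (-9 - (-3)·0.000 - (3)·0.000) / (-9) = 1.000
  x_2 = (4 - (-3)·1.000 - (2)·0.000) / (6) = 1.167
  x_3 = (7 - (-2)·1.000 - (4)·1.167) / (9) = 0.481
Iteration 2:
  x_1 = (-9 - (-3)·1.167 - (3)·0.481) / (-9) = 0.771
  x_2 = (4 - (-3)·0.771 - (2)·0.481) / (6) = 0.892
  x_3 = (7 - (-2)·0.771 - (4)·0.892) / (9) = 0.553
Residual b − A·x = (-1.044, -0.145, -0.003); ∞-norm = 1.044

1.044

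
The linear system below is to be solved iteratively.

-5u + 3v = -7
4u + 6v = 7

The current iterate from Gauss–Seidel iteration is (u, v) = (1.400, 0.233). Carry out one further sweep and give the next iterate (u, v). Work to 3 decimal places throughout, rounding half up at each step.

One sweep:
  u = (-7 - (3)·0.233) / (-5) = 1.540
  v = (7 - (4)·1.540) / (6) = 0.140

(1.540, 0.140)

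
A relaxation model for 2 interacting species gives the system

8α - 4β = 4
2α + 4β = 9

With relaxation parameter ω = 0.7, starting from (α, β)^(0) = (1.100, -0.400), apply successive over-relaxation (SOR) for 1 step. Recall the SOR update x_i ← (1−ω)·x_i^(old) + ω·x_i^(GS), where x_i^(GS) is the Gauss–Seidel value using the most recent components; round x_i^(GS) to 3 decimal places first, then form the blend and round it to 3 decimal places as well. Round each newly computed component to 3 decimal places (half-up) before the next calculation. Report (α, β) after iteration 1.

(0.540, 1.266)

Iteration 1:
  α: GS value = (4 - (-4)·-0.400) / (8) = 0.300;  α ← (1−ω)·1.100 + ω·0.300 = 0.540
  β: GS value = (9 - (2)·0.540) / (4) = 1.980;  β ← (1−ω)·-0.400 + ω·1.980 = 1.266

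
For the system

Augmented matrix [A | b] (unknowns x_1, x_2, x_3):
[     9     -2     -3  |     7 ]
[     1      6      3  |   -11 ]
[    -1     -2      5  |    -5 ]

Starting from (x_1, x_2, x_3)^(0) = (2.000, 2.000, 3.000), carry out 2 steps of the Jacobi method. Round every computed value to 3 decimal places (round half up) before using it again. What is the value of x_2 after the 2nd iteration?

Iteration 1:
  x_1 = (7 - (-2)·2.000 - (-3)·3.000) / (9) = 2.222
  x_2 = (-11 - (1)·2.000 - (3)·3.000) / (6) = -3.667
  x_3 = (-5 - (-1)·2.000 - (-2)·2.000) / (5) = 0.200
Iteration 2:
  x_1 = (7 - (-2)·-3.667 - (-3)·0.200) / (9) = 0.030
  x_2 = (-11 - (1)·2.222 - (3)·0.200) / (6) = -2.304
  x_3 = (-5 - (-1)·2.222 - (-2)·-3.667) / (5) = -2.022

-2.304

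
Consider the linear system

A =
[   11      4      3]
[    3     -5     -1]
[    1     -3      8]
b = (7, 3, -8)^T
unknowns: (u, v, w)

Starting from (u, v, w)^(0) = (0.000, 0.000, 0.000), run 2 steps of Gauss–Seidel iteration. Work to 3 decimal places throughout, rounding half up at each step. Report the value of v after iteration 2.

Iteration 1:
  u = (7 - (4)·0.000 - (3)·0.000) / (11) = 0.636
  v = (3 - (3)·0.636 - (-1)·0.000) / (-5) = -0.218
  w = (-8 - (1)·0.636 - (-3)·-0.218) / (8) = -1.161
Iteration 2:
  u = (7 - (4)·-0.218 - (3)·-1.161) / (11) = 1.032
  v = (3 - (3)·1.032 - (-1)·-1.161) / (-5) = 0.251
  w = (-8 - (1)·1.032 - (-3)·0.251) / (8) = -1.035

0.251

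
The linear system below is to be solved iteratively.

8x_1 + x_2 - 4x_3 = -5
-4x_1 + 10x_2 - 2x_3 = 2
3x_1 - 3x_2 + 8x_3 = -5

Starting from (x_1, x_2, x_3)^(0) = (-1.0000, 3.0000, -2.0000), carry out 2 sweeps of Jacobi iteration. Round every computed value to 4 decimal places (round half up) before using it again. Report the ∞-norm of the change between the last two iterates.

1.8875

Iteration 1:
  x_1 = (-5 - (1)·3.0000 - (-4)·-2.0000) / (8) = -2.0000
  x_2 = (2 - (-4)·-1.0000 - (-2)·-2.0000) / (10) = -0.6000
  x_3 = (-5 - (3)·-1.0000 - (-3)·3.0000) / (8) = 0.8750
Iteration 2:
  x_1 = (-5 - (1)·-0.6000 - (-4)·0.8750) / (8) = -0.1125
  x_2 = (2 - (-4)·-2.0000 - (-2)·0.8750) / (10) = -0.4250
  x_3 = (-5 - (3)·-2.0000 - (-3)·-0.6000) / (8) = -0.1000
Change: (1.8875, 0.1750, -0.9750) → max |·| = 1.8875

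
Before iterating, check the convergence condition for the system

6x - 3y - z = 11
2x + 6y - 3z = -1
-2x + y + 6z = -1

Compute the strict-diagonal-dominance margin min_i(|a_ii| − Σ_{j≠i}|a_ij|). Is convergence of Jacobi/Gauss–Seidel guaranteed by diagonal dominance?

1

row 1: |6| − (3+1) = 2
row 2: |6| − (2+3) = 1
row 3: |6| − (2+1) = 3
minimum over rows = 1 → strictly diagonally dominant (convergence guaranteed)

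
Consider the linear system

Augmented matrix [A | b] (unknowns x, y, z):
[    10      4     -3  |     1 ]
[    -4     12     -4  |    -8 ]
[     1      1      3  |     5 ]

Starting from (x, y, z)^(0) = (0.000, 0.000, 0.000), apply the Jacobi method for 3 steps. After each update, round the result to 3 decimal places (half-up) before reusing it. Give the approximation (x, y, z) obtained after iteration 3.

(0.688, 0.241, 1.404)

Iteration 1:
  x = (1 - (4)·0.000 - (-3)·0.000) / (10) = 0.100
  y = (-8 - (-4)·0.000 - (-4)·0.000) / (12) = -0.667
  z = (5 - (1)·0.000 - (1)·0.000) / (3) = 1.667
Iteration 2:
  x = (1 - (4)·-0.667 - (-3)·1.667) / (10) = 0.867
  y = (-8 - (-4)·0.100 - (-4)·1.667) / (12) = -0.078
  z = (5 - (1)·0.100 - (1)·-0.667) / (3) = 1.856
Iteration 3:
  x = (1 - (4)·-0.078 - (-3)·1.856) / (10) = 0.688
  y = (-8 - (-4)·0.867 - (-4)·1.856) / (12) = 0.241
  z = (5 - (1)·0.867 - (1)·-0.078) / (3) = 1.404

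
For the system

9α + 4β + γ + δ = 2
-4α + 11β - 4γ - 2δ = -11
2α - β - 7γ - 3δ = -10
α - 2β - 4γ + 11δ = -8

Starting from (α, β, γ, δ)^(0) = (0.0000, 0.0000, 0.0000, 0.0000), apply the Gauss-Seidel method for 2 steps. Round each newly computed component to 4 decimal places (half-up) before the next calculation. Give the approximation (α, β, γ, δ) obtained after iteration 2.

Iteration 1:
  α = (2 - (4)·0.0000 - (1)·0.0000 - (1)·0.0000) / (9) = 0.2222
  β = (-11 - (-4)·0.2222 - (-4)·0.0000 - (-2)·0.0000) / (11) = -0.9192
  γ = (-10 - (2)·0.2222 - (-1)·-0.9192 - (-3)·0.0000) / (-7) = 1.6234
  δ = (-8 - (1)·0.2222 - (-2)·-0.9192 - (-4)·1.6234) / (11) = -0.3243
Iteration 2:
  α = (2 - (4)·-0.9192 - (1)·1.6234 - (1)·-0.3243) / (9) = 0.4864
  β = (-11 - (-4)·0.4864 - (-4)·1.6234 - (-2)·-0.3243) / (11) = -0.2918
  γ = (-10 - (2)·0.4864 - (-1)·-0.2918 - (-3)·-0.3243) / (-7) = 1.7482
  δ = (-8 - (1)·0.4864 - (-2)·-0.2918 - (-4)·1.7482) / (11) = -0.1888

(0.4864, -0.2918, 1.7482, -0.1888)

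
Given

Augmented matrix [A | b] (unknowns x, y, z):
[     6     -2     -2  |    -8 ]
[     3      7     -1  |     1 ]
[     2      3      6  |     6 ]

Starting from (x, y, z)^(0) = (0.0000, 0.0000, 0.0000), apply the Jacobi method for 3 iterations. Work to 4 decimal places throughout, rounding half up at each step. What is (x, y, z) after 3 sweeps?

Iteration 1:
  x = (-8 - (-2)·0.0000 - (-2)·0.0000) / (6) = -1.3333
  y = (1 - (3)·0.0000 - (-1)·0.0000) / (7) = 0.1429
  z = (6 - (2)·0.0000 - (3)·0.0000) / (6) = 1.0000
Iteration 2:
  x = (-8 - (-2)·0.1429 - (-2)·1.0000) / (6) = -0.9524
  y = (1 - (3)·-1.3333 - (-1)·1.0000) / (7) = 0.8571
  z = (6 - (2)·-1.3333 - (3)·0.1429) / (6) = 1.3730
Iteration 3:
  x = (-8 - (-2)·0.8571 - (-2)·1.3730) / (6) = -0.5900
  y = (1 - (3)·-0.9524 - (-1)·1.3730) / (7) = 0.7472
  z = (6 - (2)·-0.9524 - (3)·0.8571) / (6) = 0.8889

(-0.5900, 0.7472, 0.8889)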